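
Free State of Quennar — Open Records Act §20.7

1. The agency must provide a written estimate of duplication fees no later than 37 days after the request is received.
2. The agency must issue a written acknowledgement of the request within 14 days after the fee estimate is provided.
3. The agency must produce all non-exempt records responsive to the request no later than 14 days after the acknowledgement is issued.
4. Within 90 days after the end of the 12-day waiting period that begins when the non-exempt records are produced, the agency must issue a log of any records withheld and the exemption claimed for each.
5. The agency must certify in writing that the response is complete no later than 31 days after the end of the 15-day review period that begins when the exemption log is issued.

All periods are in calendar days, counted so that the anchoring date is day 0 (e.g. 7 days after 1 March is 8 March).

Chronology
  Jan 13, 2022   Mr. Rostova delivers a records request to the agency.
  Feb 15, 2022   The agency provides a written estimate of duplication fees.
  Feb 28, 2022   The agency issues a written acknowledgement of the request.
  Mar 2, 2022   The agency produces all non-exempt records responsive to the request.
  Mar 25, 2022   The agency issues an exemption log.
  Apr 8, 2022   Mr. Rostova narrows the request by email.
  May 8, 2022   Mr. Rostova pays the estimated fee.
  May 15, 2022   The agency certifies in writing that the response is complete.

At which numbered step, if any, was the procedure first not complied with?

Step 1 — counting 37 days from Jan 13, 2022 (when the request is received) gives a deadline of Feb 19, 2022; completed Feb 15, 2022, before the deadline.
Step 2 — counting 14 days from Feb 15, 2022 (when the fee estimate is provided) gives a deadline of Mar 1, 2022; Feb 28, 2022 is within that limit.
Step 3 — counting 14 days from Feb 28, 2022 (when the acknowledgement is issued) gives a deadline of Mar 14, 2022; completed Mar 2, 2022, before the deadline.
Step 4 — counting 90 days from Mar 14, 2022 (end of the 12-day waiting period, which began when the non-exempt records are produced on Mar 2, 2022) gives a deadline of Jun 12, 2022; done Mar 25, 2022 — timely.
Step 5 — counting 31 days from Apr 9, 2022 (end of the 15-day review period, which began when the exemption log is issued on Mar 25, 2022) gives a deadline of May 10, 2022; May 15, 2022 misses that deadline by 5 days.

Step 5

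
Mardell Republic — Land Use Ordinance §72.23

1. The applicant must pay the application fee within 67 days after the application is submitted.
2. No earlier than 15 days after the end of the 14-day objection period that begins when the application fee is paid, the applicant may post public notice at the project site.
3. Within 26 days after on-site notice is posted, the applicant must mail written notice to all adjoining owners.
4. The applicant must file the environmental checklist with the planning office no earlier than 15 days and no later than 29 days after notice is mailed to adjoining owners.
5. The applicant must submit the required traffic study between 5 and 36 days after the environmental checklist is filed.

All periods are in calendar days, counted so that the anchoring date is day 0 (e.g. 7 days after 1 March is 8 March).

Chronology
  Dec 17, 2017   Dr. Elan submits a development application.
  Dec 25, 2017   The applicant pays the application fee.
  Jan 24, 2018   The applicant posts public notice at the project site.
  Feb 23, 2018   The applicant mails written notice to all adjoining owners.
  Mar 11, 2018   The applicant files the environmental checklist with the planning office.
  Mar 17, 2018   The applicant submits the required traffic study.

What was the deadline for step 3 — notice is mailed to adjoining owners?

Step 3 runs from Jan 24, 2018, when on-site notice is posted. 26 days after Jan 24, 2018 is Feb 19, 2018.

Feb 19, 2018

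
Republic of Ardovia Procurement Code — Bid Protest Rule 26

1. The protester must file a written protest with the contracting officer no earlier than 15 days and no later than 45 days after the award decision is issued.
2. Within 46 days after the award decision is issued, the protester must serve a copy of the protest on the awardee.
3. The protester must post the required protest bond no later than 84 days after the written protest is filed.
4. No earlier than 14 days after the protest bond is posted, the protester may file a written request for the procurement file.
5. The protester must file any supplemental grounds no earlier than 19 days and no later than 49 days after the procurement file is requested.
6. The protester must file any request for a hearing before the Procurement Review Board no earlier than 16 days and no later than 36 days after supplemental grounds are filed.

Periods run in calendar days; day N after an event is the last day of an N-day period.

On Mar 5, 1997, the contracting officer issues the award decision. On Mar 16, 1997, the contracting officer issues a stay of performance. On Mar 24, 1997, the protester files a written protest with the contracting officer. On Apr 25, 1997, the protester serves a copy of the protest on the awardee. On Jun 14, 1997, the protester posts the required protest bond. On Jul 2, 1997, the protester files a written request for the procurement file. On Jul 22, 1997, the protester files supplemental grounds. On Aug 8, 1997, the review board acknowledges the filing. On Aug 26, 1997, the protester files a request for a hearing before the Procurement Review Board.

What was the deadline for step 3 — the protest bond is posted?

Jun 16, 1997

Step 3 runs from Mar 24, 1997, when the written protest is filed. 84 days after Mar 24, 1997 is Jun 16, 1997.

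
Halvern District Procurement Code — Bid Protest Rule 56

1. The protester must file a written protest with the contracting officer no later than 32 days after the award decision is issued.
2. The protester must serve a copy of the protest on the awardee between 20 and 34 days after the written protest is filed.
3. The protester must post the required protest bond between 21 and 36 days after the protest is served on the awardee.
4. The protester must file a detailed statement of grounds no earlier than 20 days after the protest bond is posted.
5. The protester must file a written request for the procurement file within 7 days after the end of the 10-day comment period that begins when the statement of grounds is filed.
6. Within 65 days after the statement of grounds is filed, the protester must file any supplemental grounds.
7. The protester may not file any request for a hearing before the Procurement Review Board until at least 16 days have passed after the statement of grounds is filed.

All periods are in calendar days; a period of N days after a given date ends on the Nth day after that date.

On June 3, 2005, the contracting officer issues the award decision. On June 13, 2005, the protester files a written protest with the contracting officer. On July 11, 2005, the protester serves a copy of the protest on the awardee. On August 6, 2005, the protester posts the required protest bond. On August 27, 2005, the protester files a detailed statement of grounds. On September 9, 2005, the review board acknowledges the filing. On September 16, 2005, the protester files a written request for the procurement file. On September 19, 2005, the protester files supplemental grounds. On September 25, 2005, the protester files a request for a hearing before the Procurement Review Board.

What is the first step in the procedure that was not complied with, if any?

Step 1 — counting 32 days from June 3, 2005 (when the award decision is issued) gives a deadline of July 5, 2005; June 13, 2005 is within that limit.
Step 2 — 20 and 34 days from June 13, 2005 (when the written protest is filed) are July 3, 2005 and July 17, 2005 respectively; done July 11, 2005 — within the window.
Step 3 — 21 and 36 days from July 11, 2005 (when the protest is served on the awardee) are August 1, 2005 and August 16, 2005 respectively; done August 6, 2005, which is between those dates.
Step 4 — must wait 20 days from August 6, 2005 (when the protest bond is posted), so not before August 26, 2005; done August 27, 2005, after the minimum wait.
Step 5 — counting 7 days from September 6, 2005 (end of the 10-day comment period, which began when the statement of grounds is filed on August 27, 2005) gives a deadline of September 13, 2005; done September 16, 2005 — 3 days late.
That is the first point of non-compliance.

Step 5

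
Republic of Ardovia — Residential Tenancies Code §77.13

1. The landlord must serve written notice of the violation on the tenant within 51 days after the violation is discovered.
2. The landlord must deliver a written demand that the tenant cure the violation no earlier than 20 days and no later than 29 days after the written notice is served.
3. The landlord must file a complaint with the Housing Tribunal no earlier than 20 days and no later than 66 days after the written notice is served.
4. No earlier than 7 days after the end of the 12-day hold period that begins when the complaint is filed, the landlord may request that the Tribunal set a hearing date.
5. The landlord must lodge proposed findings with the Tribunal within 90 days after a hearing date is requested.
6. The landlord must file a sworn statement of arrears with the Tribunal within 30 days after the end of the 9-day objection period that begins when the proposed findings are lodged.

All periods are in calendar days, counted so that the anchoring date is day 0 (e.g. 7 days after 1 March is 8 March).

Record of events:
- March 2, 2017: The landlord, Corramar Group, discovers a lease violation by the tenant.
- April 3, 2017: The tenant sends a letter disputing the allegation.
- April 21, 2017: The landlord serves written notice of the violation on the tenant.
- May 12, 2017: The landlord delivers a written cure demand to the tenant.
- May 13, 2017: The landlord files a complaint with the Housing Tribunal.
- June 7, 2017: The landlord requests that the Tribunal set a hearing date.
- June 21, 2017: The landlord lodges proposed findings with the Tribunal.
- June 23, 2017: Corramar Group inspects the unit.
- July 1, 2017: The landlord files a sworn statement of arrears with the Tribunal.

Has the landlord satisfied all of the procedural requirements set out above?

(1) due by March 2, 2017 + 51 days = April 22, 2017; completed April 21, 2017, before the deadline.
(2) the permitted window runs from April 21, 2017 + 20 = May 11, 2017 to April 21, 2017 + 29 = May 20, 2017; May 12, 2017 falls inside that range.
(3) the permitted window runs from April 21, 2017 + 20 = May 11, 2017 to April 21, 2017 + 66 = June 26, 2017; done May 13, 2017 — within the window.
(4) permitted from May 25, 2017 + 7 days = June 1, 2017 onward; June 7, 2017 is on or after that date.
(5) due by June 7, 2017 + 90 days = September 5, 2017; done June 21, 2017 — timely.
(6) due by June 30, 2017 + 30 days = July 30, 2017; completed July 1, 2017, before the deadline.

Yes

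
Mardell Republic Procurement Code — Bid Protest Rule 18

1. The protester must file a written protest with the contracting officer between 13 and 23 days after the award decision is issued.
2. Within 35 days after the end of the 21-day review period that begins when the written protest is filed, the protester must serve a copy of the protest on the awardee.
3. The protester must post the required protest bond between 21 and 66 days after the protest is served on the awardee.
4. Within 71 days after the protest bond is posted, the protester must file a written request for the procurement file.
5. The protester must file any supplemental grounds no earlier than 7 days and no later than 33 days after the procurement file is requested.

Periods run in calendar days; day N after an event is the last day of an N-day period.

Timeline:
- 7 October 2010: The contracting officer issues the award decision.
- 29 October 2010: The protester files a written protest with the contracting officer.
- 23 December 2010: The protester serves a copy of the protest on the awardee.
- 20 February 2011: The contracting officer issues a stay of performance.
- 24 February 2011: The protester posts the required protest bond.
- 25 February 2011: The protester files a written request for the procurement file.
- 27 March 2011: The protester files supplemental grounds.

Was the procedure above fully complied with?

Yes

Step 1 — 13 and 23 days from 7 October 2010 (when the award decision is issued) are 20 October 2010 and 30 October 2010 respectively; 29 October 2010 falls inside that range.
Step 2 — counting 35 days from 19 November 2010 (end of the 21-day review period, which began when the written protest is filed on 29 October 2010) gives a deadline of 24 December 2010; 23 December 2010 is within that limit.
Step 3 — 21 and 66 days from 23 December 2010 (when the protest is served on the awardee) are 13 January 2011 and 27 February 2011 respectively; done 24 February 2011 — within the window.
Step 4 — counting 71 days from 24 February 2011 (when the protest bond is posted) gives a deadline of 6 May 2011; done 25 February 2011 — timely.
Step 5 — 7 and 33 days from 25 February 2011 (when the procurement file is requested) are 4 March 2011 and 30 March 2011 respectively; done 27 March 2011, which is between those dates.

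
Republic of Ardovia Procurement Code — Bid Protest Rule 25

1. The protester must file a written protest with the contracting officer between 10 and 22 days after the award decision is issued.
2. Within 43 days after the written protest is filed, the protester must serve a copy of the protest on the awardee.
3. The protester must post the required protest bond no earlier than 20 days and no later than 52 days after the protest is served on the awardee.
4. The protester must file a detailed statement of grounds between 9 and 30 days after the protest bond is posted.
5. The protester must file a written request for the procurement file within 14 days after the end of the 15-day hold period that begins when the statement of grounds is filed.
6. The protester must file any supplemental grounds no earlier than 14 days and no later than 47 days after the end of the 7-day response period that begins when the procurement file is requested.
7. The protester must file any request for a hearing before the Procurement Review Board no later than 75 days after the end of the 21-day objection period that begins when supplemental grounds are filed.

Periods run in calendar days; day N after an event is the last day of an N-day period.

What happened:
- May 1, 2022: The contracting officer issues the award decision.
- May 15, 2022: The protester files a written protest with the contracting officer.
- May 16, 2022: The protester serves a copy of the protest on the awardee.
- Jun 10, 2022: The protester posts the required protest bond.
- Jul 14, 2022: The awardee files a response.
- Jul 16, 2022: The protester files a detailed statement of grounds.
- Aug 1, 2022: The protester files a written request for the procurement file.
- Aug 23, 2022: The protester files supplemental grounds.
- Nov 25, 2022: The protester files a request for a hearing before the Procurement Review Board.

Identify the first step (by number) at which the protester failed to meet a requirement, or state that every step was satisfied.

Step 1: the window is 10–22 days after May 1, 2022 (when the award decision is issued), so May 11, 2022 through May 23, 2022; done May 15, 2022 — within the window.
Step 2: 43 days after May 15, 2022 (when the written protest is filed) is Jun 27, 2022; completed May 16, 2022, before the deadline.
Step 3: the window is 20–52 days after May 16, 2022 (when the protest is served on the awardee), so Jun 5, 2022 through Jul 7, 2022; done Jun 10, 2022, which is between those dates.
Step 4: the window is 9–30 days after Jun 10, 2022 (when the protest bond is posted), so Jun 19, 2022 through Jul 10, 2022; Jul 16, 2022 is 6 days past the end of the window.
Later steps need not be reached.

Step 4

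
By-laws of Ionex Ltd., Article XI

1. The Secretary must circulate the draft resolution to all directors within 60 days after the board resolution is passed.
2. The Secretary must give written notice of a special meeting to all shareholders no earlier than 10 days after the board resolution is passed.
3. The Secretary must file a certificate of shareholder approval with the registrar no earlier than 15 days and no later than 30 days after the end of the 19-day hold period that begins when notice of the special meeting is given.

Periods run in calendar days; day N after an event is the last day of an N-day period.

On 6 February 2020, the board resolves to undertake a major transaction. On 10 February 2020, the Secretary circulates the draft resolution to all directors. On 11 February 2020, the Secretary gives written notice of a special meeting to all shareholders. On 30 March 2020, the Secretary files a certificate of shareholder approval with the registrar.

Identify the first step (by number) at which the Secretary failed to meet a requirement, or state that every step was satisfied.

Step 2

Step 1 — counting 60 days from 6 February 2020 (when the board resolution is passed) gives a deadline of 6 April 2020; 10 February 2020 is within that limit.
Step 2 — must wait 10 days from 6 February 2020 (when the board resolution is passed), so not before 16 February 2020; done 11 February 2020 — 5 days too early.
Later steps need not be reached.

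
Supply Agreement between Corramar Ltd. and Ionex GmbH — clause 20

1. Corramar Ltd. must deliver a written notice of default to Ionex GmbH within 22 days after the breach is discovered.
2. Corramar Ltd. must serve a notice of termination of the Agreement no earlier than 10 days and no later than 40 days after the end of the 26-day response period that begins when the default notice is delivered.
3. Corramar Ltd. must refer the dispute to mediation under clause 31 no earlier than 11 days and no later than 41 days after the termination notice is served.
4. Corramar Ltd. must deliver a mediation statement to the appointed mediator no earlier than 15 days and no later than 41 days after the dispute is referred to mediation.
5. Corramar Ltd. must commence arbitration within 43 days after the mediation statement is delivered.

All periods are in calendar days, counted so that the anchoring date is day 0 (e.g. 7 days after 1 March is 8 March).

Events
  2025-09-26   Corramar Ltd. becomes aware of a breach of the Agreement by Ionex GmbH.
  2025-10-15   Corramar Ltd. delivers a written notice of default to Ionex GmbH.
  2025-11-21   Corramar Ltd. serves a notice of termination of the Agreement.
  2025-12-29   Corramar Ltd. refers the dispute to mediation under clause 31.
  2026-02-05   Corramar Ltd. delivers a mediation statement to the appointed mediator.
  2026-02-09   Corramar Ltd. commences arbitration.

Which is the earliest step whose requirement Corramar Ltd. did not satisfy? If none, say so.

None — every step was satisfied

(1) due by 2025-09-26 + 22 days = 2025-10-18; done 2025-10-15 — timely.
(2) the permitted window runs from 2025-11-10 + 10 = 2025-11-20 to 2025-11-10 + 40 = 2025-12-20; 2025-11-21 falls inside that range.
(3) the permitted window runs from 2025-11-21 + 11 = 2025-12-02 to 2025-11-21 + 41 = 2026-01-01; done 2025-12-29 — within the window.
(4) the permitted window runs from 2025-12-29 + 15 = 2026-01-13 to 2025-12-29 + 41 = 2026-02-08; 2026-02-05 falls inside that range.
(5) due by 2026-02-05 + 43 days = 2026-03-20; done 2026-02-09 — timely.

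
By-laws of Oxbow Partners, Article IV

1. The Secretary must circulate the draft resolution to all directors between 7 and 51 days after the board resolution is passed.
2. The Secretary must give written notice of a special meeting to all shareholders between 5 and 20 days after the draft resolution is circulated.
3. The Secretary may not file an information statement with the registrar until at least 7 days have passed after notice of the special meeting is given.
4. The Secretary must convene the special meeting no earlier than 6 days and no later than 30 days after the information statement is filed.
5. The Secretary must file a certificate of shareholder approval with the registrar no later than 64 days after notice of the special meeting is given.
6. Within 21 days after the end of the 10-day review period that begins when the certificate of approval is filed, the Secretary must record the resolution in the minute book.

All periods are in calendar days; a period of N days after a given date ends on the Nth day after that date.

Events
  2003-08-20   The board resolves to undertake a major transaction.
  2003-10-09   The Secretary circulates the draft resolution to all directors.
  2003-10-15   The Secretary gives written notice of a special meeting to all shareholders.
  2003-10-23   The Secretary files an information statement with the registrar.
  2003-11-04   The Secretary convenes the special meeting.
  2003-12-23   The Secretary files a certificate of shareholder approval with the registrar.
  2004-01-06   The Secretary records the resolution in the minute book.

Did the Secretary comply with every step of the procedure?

Step 1: the window is 7–51 days after 2003-08-20 (when the board resolution is passed), so 2003-08-27 through 2003-10-10; 2003-10-09 falls inside that range.
Step 2: the window is 5–20 days after 2003-10-09 (when the draft resolution is circulated), so 2003-10-14 through 2003-10-29; done 2003-10-15 — within the window.
Step 3: the earliest permitted date is 7 days after 2003-10-15 (when notice of the special meeting is given), i.e. 2003-10-22; 2003-10-23 is on or after that date.
Step 4: the window is 6–30 days after 2003-10-23 (when the information statement is filed), so 2003-10-29 through 2003-11-22; done 2003-11-04, which is between those dates.
Step 5: 64 days after 2003-10-15 (when notice of the special meeting is given) is 2003-12-18; 2003-12-23 misses that deadline by 5 days.

No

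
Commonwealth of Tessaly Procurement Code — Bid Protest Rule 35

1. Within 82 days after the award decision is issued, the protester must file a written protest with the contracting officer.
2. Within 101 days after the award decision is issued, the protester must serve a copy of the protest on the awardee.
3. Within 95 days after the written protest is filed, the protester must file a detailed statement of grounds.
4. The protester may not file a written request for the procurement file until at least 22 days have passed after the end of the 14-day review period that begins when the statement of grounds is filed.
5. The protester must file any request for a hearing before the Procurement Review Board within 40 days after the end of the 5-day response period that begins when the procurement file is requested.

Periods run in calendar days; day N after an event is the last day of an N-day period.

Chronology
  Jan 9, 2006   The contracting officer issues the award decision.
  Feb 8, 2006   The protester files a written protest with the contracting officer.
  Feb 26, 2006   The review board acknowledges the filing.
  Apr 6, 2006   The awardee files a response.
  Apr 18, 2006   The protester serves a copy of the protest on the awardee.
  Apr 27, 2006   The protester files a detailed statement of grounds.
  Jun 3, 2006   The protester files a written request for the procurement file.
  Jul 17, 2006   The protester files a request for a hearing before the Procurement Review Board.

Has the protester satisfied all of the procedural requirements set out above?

(1) due by Jan 9, 2006 + 82 days = Apr 1, 2006; completed Feb 8, 2006, before the deadline.
(2) due by Jan 9, 2006 + 101 days = Apr 20, 2006; Apr 18, 2006 is within that limit.
(3) due by Feb 8, 2006 + 95 days = May 14, 2006; done Apr 27, 2006 — timely.
(4) permitted from May 11, 2006 + 22 days = Jun 2, 2006 onward; done Jun 3, 2006, after the minimum wait.
(5) due by Jun 8, 2006 + 40 days = Jul 18, 2006; Jul 17, 2006 is within that limit.

Yes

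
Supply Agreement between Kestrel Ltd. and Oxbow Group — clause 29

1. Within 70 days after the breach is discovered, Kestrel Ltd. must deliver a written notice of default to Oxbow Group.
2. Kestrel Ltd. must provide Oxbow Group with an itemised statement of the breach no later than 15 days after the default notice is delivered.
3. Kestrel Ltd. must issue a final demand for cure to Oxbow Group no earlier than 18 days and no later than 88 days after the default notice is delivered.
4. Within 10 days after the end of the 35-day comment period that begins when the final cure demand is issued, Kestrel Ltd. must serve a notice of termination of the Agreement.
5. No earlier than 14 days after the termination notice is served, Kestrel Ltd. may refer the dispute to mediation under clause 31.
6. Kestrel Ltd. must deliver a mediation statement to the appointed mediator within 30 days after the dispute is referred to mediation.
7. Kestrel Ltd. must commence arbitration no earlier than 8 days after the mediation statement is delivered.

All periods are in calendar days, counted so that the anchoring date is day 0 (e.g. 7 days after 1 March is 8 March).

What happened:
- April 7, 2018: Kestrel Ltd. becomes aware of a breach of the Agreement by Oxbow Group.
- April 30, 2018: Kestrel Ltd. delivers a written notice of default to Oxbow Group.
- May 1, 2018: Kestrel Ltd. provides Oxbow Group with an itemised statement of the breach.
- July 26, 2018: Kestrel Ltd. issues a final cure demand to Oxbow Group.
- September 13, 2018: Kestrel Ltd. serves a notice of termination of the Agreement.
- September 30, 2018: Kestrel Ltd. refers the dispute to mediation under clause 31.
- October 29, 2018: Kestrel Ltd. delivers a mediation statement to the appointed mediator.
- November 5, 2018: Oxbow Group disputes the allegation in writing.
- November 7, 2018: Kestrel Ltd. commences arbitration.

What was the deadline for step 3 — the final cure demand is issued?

July 27, 2018

Step 3 runs from April 30, 2018, when the default notice is delivered. The window is 18–88 days after April 30, 2018; it closes on July 27, 2018.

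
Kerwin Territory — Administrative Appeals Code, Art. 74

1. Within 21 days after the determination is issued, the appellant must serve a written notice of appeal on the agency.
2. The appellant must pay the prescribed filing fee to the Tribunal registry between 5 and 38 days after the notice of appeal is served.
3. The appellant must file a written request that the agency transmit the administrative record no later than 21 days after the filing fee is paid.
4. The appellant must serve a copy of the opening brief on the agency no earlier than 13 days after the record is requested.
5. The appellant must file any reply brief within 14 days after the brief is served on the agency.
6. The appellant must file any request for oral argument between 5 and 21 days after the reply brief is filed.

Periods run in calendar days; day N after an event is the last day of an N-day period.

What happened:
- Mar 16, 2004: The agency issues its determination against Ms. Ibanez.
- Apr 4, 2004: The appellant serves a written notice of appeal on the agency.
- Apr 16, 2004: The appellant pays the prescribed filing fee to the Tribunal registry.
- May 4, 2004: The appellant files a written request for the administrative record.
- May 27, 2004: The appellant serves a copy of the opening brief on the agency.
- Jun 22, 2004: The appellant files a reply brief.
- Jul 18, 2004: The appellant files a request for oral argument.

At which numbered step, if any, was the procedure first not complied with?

Step 5

(1) due by Mar 16, 2004 + 21 days = Apr 6, 2004; completed Apr 4, 2004, before the deadline.
(2) the permitted window runs from Apr 4, 2004 + 5 = Apr 9, 2004 to Apr 4, 2004 + 38 = May 12, 2004; done Apr 16, 2004, which is between those dates.
(3) due by Apr 16, 2004 + 21 days = May 7, 2004; May 4, 2004 is within that limit.
(4) permitted from May 4, 2004 + 13 days = May 17, 2004 onward; done May 27, 2004, after the minimum wait.
(5) due by May 27, 2004 + 14 days = Jun 10, 2004; not done until Jun 22, 2004, 12 days after the deadline.
Later steps need not be reached.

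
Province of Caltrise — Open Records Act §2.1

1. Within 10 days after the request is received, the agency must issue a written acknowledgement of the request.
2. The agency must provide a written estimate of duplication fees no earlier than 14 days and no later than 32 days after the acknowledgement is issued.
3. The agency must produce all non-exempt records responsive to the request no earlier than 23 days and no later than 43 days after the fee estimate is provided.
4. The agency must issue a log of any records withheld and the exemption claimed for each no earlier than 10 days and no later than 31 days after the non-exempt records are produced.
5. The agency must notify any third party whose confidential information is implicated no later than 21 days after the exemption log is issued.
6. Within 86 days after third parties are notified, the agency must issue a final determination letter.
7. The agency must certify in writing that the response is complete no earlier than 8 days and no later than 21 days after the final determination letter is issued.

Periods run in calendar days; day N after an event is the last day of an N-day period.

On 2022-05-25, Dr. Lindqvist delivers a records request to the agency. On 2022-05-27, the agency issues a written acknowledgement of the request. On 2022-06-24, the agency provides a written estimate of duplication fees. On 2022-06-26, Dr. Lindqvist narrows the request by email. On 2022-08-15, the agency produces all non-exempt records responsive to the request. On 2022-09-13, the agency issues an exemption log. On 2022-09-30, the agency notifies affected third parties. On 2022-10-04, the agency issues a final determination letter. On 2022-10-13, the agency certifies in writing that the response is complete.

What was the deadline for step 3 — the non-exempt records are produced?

Step 3 runs from 2022-06-24, when the fee estimate is provided. The window is 23–43 days after 2022-06-24; it closes on 2022-08-06.

2022-08-06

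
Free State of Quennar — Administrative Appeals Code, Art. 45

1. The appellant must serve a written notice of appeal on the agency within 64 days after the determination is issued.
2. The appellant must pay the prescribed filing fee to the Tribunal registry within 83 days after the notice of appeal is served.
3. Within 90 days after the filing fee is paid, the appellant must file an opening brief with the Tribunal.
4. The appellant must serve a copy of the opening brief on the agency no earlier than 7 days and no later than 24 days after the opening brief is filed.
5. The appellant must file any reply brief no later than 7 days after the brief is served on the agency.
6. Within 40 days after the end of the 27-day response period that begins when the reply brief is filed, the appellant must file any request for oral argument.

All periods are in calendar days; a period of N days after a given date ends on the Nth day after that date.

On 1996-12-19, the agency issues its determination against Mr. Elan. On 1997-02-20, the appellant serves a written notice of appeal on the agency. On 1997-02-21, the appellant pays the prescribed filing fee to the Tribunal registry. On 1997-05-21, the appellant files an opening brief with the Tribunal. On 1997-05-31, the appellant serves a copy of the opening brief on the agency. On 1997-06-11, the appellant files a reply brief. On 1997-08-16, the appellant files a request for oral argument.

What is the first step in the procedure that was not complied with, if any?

Step 5

(1) due by 1996-12-19 + 64 days = 1997-02-21; done 1997-02-20 — timely.
(2) due by 1997-02-20 + 83 days = 1997-05-14; done 1997-02-21 — timely.
(3) due by 1997-02-21 + 90 days = 1997-05-22; completed 1997-05-21, before the deadline.
(4) the permitted window runs from 1997-05-21 + 7 = 1997-05-28 to 1997-05-21 + 24 = 1997-06-14; 1997-05-31 falls inside that range.
(5) due by 1997-05-31 + 7 days = 1997-06-07; not done until 1997-06-11, 4 days after the deadline.
The procedure was therefore not followed at step 5.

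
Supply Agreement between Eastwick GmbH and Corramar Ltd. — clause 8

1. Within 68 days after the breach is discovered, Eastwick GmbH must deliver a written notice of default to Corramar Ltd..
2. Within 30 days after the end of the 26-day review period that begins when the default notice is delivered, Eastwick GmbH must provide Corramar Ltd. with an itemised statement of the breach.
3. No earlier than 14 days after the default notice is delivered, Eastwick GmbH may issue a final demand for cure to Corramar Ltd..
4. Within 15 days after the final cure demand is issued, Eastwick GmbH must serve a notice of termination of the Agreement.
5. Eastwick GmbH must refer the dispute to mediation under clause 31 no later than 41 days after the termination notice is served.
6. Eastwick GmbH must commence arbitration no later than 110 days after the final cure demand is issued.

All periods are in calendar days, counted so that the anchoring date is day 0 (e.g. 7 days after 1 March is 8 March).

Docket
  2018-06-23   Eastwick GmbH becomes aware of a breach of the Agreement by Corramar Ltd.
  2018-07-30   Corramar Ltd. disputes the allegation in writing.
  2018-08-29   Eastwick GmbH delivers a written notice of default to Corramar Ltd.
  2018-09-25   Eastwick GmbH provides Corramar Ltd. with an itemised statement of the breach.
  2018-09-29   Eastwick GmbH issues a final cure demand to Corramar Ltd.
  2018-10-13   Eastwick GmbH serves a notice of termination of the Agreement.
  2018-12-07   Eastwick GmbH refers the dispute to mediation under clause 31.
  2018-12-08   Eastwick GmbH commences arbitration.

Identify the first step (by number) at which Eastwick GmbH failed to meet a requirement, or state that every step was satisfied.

Step 5

(1) due by 2018-06-23 + 68 days = 2018-08-30; 2018-08-29 is within that limit.
(2) due by 2018-09-24 + 30 days = 2018-10-24; completed 2018-09-25, before the deadline.
(3) permitted from 2018-08-29 + 14 days = 2018-09-12 onward; 2018-09-29 is on or after that date.
(4) due by 2018-09-29 + 15 days = 2018-10-14; 2018-10-13 is within that limit.
(5) due by 2018-10-13 + 41 days = 2018-11-23; 2018-12-07 misses that deadline by 14 days.
The procedure was therefore not followed at step 5.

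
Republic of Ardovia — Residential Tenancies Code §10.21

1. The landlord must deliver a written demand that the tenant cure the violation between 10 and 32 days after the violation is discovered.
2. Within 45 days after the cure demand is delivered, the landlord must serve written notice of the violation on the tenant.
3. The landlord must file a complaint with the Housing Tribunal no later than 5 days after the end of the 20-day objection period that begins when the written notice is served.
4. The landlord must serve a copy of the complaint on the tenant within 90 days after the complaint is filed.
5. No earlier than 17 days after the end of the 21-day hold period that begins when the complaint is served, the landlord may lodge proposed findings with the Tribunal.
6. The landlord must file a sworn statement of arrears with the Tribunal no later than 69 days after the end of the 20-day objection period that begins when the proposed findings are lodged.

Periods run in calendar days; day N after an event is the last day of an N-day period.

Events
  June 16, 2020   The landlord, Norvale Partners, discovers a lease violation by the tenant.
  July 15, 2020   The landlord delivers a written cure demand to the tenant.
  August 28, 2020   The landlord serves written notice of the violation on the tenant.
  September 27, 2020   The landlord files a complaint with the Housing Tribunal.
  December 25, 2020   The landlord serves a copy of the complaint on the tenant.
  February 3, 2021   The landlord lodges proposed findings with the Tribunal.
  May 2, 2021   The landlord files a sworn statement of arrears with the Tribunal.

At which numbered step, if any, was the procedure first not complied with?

Step 3

(1) the permitted window runs from June 16, 2020 + 10 = June 26, 2020 to June 16, 2020 + 32 = July 18, 2020; done July 15, 2020, which is between those dates.
(2) due by July 15, 2020 + 45 days = August 29, 2020; completed August 28, 2020, before the deadline.
(3) due by September 17, 2020 + 5 days = September 22, 2020; not done until September 27, 2020, 5 days after the deadline.
That is the first point of non-compliance.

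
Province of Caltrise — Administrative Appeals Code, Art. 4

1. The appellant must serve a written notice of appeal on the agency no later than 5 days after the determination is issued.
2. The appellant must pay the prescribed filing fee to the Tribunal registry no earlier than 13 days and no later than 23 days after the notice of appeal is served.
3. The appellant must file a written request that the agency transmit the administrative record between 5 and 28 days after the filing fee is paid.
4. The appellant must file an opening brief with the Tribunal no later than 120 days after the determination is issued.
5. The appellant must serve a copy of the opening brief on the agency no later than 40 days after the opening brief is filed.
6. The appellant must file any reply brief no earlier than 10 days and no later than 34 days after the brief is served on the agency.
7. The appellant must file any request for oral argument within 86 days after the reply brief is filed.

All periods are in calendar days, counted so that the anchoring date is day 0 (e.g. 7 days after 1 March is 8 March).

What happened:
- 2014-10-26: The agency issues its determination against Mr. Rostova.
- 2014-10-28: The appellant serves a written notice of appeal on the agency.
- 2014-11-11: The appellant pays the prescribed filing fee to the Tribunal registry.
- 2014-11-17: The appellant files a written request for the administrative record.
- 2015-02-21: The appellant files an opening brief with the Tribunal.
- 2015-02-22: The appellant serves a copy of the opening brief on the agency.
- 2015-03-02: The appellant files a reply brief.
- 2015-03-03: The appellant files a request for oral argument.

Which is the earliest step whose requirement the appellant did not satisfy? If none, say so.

Step 6

(1) due by 2014-10-26 + 5 days = 2014-10-31; completed 2014-10-28, before the deadline.
(2) the permitted window runs from 2014-10-28 + 13 = 2014-11-10 to 2014-10-28 + 23 = 2014-11-20; 2014-11-11 falls inside that range.
(3) the permitted window runs from 2014-11-11 + 5 = 2014-11-16 to 2014-11-11 + 28 = 2014-12-09; 2014-11-17 falls inside that range.
(4) due by 2014-10-26 + 120 days = 2015-02-23; 2015-02-21 is within that limit.
(5) due by 2015-02-21 + 40 days = 2015-04-02; done 2015-02-22 — timely.
(6) the permitted window runs from 2015-02-22 + 10 = 2015-03-04 to 2015-02-22 + 34 = 2015-03-28; done 2015-03-02 — 2 days before the window opened.
The analysis stops there.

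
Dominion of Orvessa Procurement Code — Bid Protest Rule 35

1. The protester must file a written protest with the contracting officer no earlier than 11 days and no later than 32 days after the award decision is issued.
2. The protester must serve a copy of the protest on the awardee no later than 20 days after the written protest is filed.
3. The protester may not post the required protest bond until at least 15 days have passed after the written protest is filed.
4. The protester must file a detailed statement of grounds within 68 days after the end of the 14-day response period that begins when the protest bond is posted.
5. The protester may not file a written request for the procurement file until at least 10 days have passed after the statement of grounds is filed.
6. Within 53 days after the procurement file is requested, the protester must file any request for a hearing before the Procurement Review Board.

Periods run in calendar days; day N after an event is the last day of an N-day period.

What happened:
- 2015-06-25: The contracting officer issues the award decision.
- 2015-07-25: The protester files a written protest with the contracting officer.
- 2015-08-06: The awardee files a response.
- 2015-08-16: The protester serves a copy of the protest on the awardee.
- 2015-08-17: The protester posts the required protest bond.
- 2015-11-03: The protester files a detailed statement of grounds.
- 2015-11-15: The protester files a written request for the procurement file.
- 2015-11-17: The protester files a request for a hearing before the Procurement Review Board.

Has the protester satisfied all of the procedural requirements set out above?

No

Step 1: the window is 11–32 days after 2015-06-25 (when the award decision is issued), so 2015-07-06 through 2015-07-27; done 2015-07-25, which is between those dates.
Step 2: 20 days after 2015-07-25 (when the written protest is filed) is 2015-08-14; not done until 2015-08-16, 2 days after the deadline.
The procedure was therefore not followed at step 2.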